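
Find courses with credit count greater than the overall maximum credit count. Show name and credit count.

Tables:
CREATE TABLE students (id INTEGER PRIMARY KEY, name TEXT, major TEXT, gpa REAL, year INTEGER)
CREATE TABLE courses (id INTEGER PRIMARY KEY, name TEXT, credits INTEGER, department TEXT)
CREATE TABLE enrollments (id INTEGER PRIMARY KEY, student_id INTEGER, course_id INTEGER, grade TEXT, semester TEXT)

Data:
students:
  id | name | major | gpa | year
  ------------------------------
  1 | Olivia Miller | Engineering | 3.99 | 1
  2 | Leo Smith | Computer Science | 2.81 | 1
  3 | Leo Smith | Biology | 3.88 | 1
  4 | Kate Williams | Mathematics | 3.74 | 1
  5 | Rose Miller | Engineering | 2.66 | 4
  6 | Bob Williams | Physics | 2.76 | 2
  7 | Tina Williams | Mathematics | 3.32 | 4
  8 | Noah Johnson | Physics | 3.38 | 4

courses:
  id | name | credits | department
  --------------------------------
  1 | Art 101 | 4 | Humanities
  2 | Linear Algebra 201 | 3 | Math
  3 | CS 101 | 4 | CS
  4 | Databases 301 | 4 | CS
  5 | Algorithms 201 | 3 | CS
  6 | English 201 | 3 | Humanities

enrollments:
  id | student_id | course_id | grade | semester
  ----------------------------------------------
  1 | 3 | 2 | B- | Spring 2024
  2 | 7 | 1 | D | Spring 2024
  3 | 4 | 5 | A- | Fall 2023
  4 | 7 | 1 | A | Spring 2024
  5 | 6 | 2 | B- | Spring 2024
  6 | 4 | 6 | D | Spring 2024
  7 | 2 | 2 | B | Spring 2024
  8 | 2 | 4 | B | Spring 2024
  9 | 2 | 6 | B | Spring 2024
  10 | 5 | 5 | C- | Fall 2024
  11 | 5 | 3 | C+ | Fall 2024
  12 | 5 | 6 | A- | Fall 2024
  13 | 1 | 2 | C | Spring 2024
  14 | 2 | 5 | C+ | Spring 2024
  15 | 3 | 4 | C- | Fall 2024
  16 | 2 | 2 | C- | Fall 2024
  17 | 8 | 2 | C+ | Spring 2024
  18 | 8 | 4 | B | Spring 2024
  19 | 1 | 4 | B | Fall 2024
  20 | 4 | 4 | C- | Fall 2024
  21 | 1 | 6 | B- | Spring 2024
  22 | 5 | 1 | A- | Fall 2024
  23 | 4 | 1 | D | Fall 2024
SELECT name, credits FROM courses WHERE credits > (SELECT MAX(credits) FROM courses)

Execution result:
(no rows)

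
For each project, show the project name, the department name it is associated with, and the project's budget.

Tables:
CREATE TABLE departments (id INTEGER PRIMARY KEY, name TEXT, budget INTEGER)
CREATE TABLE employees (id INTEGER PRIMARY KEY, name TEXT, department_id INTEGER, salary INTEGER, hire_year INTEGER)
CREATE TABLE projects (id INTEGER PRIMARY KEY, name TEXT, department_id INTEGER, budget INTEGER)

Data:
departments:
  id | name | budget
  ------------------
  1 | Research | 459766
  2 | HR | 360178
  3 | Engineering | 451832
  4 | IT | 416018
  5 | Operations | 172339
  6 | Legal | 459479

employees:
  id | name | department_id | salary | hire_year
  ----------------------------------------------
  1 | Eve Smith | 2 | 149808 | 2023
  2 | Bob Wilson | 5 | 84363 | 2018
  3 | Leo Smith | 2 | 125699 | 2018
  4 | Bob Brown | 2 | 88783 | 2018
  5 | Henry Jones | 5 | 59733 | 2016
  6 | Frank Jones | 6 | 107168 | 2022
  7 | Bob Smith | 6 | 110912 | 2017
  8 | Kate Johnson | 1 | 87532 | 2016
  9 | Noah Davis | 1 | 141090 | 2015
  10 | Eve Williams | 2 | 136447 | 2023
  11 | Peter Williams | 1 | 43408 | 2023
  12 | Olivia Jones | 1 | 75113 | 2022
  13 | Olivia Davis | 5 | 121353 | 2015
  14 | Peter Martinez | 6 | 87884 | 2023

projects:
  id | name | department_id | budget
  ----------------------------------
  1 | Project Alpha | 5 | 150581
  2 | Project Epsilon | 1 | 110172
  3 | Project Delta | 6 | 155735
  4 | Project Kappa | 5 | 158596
SELECT c.name, p.name AS department, c.budget FROM projects c JOIN departments p ON c.department_id = p.id

Execution result:
name | department | budget
Project Alpha | Operations | 150581
Project Epsilon | Research | 110172
Project Delta | Legal | 155735
Project Kappa | Operations | 158596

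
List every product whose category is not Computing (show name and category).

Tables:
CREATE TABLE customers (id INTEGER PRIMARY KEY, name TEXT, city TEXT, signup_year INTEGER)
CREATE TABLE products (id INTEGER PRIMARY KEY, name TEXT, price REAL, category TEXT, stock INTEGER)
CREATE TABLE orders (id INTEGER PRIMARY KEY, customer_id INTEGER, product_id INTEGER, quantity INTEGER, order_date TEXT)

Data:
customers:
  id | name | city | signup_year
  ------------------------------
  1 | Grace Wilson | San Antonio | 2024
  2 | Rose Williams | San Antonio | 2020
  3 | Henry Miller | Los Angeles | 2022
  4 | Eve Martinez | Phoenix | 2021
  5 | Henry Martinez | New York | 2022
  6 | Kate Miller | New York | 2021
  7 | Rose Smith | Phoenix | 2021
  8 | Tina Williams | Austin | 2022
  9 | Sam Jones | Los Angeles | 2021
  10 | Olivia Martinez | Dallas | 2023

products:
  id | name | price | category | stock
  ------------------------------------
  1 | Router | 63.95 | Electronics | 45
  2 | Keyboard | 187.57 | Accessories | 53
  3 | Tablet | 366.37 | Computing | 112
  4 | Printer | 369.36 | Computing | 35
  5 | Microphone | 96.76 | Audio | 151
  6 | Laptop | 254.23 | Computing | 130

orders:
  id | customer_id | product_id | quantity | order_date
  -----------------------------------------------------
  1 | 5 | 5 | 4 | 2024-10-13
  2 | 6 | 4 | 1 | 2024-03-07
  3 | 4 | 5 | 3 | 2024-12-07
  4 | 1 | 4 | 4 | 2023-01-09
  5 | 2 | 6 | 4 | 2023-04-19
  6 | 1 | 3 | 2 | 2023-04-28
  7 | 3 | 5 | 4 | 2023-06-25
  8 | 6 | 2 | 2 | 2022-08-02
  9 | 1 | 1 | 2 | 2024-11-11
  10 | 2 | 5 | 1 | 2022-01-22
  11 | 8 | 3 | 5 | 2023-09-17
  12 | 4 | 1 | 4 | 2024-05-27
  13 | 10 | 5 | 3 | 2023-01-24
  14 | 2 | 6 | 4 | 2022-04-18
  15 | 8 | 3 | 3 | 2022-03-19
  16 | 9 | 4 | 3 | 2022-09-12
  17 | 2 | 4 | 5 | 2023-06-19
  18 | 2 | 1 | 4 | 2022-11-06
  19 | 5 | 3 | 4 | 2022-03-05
SELECT name, category FROM products WHERE category <> 'Computing'

Execution result:
name | category
Router | Electronics
Keyboard | Accessories
Microphone | Audio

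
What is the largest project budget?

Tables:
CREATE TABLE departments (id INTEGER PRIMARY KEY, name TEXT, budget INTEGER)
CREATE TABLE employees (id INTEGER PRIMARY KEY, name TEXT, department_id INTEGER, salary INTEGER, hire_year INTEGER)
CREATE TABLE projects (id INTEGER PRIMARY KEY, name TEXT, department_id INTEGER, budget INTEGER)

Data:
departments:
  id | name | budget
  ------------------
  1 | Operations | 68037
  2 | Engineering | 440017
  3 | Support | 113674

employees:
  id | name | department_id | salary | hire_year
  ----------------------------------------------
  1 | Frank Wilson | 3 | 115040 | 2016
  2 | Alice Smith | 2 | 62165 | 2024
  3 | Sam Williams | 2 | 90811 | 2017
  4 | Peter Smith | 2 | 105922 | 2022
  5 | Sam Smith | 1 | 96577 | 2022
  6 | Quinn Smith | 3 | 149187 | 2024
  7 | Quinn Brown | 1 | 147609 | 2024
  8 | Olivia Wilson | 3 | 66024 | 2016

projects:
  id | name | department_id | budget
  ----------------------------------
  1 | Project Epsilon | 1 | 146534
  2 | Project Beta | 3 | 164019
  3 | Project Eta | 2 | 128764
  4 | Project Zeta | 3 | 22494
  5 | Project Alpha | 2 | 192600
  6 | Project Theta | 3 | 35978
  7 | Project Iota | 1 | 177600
SELECT MAX(budget) FROM projects

Execution result:
192600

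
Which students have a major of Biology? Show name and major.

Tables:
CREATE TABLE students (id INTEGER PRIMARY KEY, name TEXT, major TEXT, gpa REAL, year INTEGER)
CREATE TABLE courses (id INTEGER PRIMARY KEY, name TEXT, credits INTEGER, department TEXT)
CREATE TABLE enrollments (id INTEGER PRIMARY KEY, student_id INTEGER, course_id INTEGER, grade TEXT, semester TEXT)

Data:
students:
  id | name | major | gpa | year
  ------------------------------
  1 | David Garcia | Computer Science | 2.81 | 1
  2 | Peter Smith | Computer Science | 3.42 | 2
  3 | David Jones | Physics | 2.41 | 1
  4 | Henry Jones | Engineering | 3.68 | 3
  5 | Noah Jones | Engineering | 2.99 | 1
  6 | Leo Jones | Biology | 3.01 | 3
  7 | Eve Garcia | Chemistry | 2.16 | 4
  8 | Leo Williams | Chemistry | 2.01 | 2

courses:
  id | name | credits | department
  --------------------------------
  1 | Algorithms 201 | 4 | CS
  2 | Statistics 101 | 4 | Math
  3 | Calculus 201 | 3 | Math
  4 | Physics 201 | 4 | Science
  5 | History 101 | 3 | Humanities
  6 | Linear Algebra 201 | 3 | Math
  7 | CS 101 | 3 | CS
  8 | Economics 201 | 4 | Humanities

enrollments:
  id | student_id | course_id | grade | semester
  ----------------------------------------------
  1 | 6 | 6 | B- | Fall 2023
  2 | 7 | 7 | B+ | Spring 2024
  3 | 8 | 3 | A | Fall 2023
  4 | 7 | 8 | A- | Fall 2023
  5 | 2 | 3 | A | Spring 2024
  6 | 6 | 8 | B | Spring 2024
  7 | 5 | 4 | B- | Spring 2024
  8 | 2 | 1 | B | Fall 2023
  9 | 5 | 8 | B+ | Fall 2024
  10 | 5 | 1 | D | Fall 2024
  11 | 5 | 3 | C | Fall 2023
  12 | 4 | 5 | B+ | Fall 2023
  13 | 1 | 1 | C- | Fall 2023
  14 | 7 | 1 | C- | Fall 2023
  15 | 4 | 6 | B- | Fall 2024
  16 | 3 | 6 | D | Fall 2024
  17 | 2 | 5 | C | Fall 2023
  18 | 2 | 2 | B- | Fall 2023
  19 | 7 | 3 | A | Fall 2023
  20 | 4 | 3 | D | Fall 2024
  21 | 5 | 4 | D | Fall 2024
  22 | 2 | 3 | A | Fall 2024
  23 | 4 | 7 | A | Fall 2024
SELECT name, major FROM students WHERE major = 'Biology'

Execution result:
name | major
Leo Jones | Biology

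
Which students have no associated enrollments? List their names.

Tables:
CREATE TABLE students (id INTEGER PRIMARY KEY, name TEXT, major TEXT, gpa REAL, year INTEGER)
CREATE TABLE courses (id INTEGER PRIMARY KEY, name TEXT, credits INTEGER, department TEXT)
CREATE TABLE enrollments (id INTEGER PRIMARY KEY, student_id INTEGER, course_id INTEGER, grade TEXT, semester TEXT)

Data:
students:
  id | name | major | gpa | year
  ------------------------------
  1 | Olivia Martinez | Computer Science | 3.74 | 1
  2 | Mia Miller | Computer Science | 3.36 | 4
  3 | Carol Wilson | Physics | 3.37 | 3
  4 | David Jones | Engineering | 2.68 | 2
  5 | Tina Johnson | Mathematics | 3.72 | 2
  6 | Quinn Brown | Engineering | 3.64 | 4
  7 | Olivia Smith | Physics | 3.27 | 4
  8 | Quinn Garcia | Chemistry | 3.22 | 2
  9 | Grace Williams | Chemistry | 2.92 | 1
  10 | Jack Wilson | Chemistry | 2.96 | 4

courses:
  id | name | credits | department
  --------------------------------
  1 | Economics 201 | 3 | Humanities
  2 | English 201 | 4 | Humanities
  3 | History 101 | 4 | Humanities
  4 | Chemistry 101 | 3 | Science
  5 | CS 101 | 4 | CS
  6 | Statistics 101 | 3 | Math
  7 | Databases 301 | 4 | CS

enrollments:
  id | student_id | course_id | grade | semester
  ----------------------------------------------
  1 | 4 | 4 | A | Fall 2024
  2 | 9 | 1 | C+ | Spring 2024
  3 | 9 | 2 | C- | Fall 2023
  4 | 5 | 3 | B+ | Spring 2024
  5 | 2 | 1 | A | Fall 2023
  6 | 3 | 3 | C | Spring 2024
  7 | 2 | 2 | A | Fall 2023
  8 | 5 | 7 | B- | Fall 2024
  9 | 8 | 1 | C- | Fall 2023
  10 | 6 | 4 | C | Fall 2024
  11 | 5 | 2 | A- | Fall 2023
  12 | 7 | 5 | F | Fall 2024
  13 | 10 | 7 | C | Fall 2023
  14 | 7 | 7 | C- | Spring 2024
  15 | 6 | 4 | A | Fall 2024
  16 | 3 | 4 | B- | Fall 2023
SELECT p.name FROM students p LEFT JOIN enrollments c ON c.student_id = p.id WHERE c.id IS NULL

Execution result:
Olivia Martinez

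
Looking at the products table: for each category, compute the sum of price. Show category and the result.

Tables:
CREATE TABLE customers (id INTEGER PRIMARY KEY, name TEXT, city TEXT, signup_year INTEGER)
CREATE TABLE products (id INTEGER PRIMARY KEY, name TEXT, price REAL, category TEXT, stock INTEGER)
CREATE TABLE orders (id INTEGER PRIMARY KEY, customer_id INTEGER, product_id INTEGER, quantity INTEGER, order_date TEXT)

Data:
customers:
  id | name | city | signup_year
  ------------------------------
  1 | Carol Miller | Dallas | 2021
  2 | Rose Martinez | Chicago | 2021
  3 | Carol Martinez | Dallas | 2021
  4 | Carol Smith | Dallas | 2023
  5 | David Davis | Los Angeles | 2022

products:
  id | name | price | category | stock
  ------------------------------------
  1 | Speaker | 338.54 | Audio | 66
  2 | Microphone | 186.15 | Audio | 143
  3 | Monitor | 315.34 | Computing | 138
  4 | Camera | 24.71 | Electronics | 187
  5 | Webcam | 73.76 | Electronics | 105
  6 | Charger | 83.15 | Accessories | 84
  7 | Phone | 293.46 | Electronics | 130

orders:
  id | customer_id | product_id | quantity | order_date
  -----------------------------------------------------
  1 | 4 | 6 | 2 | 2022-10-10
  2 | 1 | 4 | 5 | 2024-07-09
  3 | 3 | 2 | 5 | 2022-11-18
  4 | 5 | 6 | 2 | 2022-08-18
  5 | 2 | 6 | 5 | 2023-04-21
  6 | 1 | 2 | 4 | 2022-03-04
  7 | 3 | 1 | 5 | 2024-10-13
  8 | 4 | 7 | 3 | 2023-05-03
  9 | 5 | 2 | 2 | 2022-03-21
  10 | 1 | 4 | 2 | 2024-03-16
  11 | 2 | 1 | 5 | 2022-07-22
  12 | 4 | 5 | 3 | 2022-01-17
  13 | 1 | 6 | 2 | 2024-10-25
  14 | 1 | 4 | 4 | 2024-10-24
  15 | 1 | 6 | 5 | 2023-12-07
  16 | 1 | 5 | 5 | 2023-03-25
SELECT category, SUM(price) AS sum_price FROM products GROUP BY category

Execution result:
category | sum_price
Accessories | 83.15
Audio | 524.69
Computing | 315.34
Electronics | 391.93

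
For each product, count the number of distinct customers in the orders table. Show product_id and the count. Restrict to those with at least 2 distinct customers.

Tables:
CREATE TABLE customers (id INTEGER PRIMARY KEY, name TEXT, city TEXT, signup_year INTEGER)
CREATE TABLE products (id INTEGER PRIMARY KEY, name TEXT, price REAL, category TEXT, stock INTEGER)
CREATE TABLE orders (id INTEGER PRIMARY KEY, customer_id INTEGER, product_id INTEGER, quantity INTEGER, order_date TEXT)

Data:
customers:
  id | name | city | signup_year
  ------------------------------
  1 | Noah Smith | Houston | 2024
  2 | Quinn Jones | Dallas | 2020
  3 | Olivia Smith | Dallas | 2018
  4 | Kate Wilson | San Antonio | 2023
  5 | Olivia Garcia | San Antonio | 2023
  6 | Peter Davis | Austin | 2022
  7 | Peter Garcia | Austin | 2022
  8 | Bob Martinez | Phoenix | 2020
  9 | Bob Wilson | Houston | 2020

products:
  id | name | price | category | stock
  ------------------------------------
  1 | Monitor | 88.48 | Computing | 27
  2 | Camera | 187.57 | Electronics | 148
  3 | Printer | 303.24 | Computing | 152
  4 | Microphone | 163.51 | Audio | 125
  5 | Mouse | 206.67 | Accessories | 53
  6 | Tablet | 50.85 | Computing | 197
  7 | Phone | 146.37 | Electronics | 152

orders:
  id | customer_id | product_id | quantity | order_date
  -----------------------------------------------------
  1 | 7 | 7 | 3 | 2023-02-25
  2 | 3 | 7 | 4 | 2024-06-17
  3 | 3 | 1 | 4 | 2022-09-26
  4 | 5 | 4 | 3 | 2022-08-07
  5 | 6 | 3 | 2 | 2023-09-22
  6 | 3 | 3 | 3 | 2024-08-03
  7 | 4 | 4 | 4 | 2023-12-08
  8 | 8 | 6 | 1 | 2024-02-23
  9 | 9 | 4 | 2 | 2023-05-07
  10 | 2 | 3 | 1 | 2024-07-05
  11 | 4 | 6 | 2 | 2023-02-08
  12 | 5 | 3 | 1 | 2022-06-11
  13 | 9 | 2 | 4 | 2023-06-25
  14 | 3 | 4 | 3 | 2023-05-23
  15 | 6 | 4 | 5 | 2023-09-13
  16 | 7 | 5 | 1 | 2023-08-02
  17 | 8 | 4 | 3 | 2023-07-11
SELECT product_id, COUNT(DISTINCT customer_id) AS distinct_customer_count FROM orders GROUP BY product_id HAVING COUNT(DISTINCT customer_id) >= 2

Execution result:
product_id | distinct_customer_count
3 | 4
4 | 6
6 | 2
7 | 2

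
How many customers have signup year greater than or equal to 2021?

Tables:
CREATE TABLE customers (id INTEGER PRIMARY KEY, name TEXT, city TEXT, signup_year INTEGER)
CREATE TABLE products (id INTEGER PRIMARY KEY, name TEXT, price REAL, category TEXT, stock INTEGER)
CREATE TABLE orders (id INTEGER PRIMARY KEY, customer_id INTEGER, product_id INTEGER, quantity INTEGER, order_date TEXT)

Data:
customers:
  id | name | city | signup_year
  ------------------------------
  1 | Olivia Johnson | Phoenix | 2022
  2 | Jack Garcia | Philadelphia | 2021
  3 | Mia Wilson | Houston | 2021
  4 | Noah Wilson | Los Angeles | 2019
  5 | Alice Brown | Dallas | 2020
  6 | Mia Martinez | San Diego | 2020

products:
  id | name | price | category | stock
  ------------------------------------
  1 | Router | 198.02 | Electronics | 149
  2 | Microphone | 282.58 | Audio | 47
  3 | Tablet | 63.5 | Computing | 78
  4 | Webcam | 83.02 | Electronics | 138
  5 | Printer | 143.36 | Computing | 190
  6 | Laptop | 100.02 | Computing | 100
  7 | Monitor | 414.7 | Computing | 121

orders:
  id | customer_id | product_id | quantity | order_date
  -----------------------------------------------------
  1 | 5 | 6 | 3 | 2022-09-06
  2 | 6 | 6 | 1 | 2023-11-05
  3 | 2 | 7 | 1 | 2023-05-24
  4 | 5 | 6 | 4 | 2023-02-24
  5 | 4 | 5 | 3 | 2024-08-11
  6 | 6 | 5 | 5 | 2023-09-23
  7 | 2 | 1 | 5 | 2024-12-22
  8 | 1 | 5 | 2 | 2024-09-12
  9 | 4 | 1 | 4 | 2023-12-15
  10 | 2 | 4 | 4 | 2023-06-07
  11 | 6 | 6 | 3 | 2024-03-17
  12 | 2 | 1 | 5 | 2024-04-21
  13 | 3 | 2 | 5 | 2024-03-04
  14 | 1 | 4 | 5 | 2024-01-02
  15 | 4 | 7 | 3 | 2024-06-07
SELECT COUNT(*) FROM customers WHERE signup_year >= 2021

Execution result:
3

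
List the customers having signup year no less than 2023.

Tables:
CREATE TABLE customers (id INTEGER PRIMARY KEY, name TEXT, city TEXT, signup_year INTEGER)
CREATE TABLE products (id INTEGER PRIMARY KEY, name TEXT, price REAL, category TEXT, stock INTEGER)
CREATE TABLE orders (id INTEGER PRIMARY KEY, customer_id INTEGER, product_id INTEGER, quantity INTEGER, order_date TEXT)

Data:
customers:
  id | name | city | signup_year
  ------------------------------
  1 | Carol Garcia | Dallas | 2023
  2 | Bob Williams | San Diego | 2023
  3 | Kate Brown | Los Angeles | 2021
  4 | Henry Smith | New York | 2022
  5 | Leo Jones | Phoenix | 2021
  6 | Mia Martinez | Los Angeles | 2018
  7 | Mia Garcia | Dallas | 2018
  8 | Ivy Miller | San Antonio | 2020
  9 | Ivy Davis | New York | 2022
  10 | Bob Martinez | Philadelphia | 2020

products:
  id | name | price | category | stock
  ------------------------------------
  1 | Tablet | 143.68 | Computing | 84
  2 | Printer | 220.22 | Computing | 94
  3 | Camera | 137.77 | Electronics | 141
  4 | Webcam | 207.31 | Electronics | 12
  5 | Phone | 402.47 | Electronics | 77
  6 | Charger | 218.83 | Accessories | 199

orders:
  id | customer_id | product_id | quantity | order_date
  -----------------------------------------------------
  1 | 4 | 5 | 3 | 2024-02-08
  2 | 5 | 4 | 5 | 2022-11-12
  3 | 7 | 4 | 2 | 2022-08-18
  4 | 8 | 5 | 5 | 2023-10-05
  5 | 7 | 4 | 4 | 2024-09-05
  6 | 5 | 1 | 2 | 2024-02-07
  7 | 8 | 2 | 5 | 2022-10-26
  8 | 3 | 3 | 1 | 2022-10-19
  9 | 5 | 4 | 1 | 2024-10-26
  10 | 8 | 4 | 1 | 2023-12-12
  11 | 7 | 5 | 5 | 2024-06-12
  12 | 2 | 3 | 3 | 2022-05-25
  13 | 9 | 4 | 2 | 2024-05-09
SELECT name, signup_year FROM customers WHERE signup_year >= 2023

Execution result:
name | signup_year
Carol Garcia | 2023
Bob Williams | 2023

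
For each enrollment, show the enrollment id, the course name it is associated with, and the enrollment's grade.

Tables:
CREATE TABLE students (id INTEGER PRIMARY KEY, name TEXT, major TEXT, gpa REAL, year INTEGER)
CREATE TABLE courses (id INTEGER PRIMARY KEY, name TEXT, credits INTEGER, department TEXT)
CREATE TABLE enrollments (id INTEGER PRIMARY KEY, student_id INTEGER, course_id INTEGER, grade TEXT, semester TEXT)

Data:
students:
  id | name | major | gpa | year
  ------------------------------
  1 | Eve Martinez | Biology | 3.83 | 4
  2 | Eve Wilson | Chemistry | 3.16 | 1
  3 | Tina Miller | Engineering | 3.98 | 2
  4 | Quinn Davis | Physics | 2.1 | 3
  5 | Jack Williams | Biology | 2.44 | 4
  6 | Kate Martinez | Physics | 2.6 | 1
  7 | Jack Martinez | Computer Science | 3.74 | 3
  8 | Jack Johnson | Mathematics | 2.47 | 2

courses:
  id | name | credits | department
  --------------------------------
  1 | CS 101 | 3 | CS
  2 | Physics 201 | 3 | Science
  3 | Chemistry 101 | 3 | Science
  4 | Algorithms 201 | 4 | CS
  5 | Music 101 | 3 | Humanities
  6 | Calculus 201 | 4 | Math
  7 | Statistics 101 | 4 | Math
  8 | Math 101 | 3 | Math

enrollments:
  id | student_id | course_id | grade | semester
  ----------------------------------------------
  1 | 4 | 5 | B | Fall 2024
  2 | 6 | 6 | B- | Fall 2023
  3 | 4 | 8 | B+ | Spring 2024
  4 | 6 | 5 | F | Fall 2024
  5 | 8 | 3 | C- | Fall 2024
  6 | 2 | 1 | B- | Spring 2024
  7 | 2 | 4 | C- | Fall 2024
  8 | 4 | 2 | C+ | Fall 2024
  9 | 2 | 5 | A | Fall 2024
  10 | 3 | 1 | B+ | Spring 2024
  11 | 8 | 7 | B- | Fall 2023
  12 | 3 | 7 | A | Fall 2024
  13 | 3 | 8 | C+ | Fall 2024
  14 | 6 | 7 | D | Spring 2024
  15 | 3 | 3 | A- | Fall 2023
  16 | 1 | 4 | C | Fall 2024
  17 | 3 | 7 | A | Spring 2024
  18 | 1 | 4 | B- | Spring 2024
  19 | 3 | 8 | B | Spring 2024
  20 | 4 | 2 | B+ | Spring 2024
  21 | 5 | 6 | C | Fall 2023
SELECT c.id, p.name AS course, c.grade FROM enrollments c JOIN courses p ON c.course_id = p.id

Execution result:
id | course | grade
1 | Music 101 | B
2 | Calculus 201 | B-
3 | Math 101 | B+
4 | Music 101 | F
5 | Chemistry 101 | C-
6 | CS 101 | B-
7 | Algorithms 201 | C-
8 | Physics 201 | C+
9 | Music 101 | A
10 | CS 101 | B+
11 | Statistics 101 | B-
12 | Statistics 101 | A
13 | Math 101 | C+
14 | Statistics 101 | D
15 | Chemistry 101 | A-
16 | Algorithms 201 | C
17 | Statistics 101 | A
18 | Algorithms 201 | B-
19 | Math 101 | B
20 | Physics 201 | B+
21 | Calculus 201 | C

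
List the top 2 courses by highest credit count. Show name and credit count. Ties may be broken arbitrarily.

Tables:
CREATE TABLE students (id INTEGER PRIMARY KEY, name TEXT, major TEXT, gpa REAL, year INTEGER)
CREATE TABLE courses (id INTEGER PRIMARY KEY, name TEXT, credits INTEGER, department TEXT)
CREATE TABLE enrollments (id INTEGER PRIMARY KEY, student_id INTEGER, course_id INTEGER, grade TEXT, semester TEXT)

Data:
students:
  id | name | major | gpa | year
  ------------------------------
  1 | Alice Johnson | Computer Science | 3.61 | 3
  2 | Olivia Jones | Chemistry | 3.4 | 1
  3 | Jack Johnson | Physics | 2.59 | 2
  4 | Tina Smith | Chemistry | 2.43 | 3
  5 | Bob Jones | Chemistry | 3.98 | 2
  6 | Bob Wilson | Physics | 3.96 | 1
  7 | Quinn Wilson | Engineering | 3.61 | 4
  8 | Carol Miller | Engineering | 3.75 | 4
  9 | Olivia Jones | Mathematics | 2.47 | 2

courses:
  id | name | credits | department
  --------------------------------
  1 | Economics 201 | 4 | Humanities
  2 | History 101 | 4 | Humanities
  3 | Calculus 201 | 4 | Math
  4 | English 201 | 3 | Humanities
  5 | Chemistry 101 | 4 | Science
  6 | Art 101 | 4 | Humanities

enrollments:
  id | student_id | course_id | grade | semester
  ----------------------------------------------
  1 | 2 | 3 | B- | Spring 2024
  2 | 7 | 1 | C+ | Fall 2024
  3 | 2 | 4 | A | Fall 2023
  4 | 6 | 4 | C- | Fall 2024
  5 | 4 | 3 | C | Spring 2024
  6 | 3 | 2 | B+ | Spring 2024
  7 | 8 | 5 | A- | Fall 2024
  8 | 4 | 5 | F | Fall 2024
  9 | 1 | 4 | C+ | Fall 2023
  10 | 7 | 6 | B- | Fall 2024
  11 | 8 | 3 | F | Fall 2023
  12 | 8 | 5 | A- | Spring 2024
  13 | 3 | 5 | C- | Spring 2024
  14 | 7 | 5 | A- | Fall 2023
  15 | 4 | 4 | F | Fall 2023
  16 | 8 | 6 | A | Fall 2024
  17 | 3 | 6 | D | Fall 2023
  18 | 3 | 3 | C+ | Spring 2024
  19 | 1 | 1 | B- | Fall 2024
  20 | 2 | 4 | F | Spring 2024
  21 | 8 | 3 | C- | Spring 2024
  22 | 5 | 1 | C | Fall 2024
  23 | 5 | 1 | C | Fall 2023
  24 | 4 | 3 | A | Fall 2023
SELECT name, credits FROM courses ORDER BY credits DESC LIMIT 2

Execution result:
name | credits
Economics 201 | 4
History 101 | 4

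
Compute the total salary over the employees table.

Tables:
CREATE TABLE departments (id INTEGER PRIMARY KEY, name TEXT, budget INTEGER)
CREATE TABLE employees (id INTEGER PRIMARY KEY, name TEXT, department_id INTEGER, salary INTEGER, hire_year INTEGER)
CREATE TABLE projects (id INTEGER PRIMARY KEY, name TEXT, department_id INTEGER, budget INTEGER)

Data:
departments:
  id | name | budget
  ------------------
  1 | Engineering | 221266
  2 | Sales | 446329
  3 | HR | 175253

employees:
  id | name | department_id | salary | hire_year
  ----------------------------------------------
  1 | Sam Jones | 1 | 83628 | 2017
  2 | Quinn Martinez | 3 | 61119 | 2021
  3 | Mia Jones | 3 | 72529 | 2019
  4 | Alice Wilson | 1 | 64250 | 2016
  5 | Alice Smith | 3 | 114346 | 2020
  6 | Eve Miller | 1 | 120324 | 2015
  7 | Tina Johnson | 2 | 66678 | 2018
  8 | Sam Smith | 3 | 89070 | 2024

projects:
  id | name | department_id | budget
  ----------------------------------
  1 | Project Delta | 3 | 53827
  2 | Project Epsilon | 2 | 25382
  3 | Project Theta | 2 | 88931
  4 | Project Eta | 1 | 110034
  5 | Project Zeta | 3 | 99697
SELECT SUM(salary) FROM employees

Execution result:
671944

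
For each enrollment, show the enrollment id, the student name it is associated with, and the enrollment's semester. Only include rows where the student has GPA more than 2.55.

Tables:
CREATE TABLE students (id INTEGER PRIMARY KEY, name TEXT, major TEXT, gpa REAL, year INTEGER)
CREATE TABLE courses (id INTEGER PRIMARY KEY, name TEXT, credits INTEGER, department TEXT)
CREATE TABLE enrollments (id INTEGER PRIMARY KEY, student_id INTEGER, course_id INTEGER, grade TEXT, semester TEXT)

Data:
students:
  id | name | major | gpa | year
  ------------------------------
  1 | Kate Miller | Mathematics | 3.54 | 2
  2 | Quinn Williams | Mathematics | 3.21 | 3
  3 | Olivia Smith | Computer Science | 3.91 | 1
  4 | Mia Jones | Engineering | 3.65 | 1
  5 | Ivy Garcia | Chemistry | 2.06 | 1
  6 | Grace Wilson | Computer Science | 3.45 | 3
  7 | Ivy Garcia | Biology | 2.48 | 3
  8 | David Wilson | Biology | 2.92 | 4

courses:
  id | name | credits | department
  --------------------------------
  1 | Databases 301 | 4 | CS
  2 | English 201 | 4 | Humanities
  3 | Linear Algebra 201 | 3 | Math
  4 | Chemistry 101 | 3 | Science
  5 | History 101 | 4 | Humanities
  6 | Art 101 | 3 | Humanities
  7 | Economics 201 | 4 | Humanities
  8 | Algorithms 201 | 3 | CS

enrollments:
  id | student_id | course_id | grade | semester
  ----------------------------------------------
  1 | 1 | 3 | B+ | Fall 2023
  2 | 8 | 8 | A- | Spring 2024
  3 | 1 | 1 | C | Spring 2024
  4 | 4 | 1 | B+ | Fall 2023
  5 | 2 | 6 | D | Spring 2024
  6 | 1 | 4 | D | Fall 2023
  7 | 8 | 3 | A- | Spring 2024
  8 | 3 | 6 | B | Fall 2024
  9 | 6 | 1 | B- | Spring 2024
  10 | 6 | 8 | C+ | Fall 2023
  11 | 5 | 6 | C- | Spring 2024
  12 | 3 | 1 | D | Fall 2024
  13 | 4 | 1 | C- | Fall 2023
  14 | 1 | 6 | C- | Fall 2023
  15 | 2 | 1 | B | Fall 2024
SELECT c.id, p.name AS student, c.semester FROM enrollments c JOIN students p ON c.student_id = p.id WHERE p.gpa > 2.55

Execution result:
id | student | semester
1 | Kate Miller | Fall 2023
2 | David Wilson | Spring 2024
3 | Kate Miller | Spring 2024
4 | Mia Jones | Fall 2023
5 | Quinn Williams | Spring 2024
6 | Kate Miller | Fall 2023
7 | David Wilson | Spring 2024
8 | Olivia Smith | Fall 2024
9 | Grace Wilson | Spring 2024
10 | Grace Wilson | Fall 2023
12 | Olivia Smith | Fall 2024
13 | Mia Jones | Fall 2023
14 | Kate Miller | Fall 2023
15 | Quinn Williams | Fall 2024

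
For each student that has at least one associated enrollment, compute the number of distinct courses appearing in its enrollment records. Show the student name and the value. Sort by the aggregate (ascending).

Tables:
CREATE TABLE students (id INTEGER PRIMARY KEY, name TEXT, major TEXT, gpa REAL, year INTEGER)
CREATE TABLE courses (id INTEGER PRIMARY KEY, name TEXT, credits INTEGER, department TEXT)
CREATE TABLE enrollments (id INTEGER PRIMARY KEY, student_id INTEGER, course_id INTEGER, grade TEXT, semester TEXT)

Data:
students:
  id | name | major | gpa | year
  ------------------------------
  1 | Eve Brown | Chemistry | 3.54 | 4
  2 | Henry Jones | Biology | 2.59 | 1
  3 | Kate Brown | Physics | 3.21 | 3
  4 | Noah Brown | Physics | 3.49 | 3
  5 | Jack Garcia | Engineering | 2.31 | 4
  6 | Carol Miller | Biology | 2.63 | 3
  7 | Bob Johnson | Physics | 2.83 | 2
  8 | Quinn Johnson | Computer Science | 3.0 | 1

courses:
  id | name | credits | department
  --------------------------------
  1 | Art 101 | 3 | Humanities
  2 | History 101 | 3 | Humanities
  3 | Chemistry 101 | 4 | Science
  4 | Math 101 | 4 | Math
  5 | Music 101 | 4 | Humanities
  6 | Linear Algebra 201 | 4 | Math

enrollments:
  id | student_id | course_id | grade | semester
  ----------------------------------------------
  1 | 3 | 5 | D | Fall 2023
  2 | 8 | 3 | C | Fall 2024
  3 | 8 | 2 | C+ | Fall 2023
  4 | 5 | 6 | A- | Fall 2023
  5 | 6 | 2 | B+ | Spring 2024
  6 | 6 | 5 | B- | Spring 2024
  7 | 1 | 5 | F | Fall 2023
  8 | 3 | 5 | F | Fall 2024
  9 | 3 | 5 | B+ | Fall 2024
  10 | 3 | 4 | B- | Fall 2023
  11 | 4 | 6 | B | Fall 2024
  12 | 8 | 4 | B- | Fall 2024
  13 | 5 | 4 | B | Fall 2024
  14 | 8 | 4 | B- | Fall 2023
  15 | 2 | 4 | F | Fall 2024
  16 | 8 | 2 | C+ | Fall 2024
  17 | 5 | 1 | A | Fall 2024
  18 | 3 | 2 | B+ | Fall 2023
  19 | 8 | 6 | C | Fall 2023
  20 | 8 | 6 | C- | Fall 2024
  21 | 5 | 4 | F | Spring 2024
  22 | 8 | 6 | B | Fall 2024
SELECT p.name, COUNT(DISTINCT c.course_id) AS distinct_course_count FROM enrollments c JOIN students p ON c.student_id = p.id GROUP BY p.id, p.name ORDER BY distinct_course_count ASC

Execution result:
name | distinct_course_count
Eve Brown | 1
Henry Jones | 1
Noah Brown | 1
Carol Miller | 2
Kate Brown | 3
Jack Garcia | 3
Quinn Johnson | 4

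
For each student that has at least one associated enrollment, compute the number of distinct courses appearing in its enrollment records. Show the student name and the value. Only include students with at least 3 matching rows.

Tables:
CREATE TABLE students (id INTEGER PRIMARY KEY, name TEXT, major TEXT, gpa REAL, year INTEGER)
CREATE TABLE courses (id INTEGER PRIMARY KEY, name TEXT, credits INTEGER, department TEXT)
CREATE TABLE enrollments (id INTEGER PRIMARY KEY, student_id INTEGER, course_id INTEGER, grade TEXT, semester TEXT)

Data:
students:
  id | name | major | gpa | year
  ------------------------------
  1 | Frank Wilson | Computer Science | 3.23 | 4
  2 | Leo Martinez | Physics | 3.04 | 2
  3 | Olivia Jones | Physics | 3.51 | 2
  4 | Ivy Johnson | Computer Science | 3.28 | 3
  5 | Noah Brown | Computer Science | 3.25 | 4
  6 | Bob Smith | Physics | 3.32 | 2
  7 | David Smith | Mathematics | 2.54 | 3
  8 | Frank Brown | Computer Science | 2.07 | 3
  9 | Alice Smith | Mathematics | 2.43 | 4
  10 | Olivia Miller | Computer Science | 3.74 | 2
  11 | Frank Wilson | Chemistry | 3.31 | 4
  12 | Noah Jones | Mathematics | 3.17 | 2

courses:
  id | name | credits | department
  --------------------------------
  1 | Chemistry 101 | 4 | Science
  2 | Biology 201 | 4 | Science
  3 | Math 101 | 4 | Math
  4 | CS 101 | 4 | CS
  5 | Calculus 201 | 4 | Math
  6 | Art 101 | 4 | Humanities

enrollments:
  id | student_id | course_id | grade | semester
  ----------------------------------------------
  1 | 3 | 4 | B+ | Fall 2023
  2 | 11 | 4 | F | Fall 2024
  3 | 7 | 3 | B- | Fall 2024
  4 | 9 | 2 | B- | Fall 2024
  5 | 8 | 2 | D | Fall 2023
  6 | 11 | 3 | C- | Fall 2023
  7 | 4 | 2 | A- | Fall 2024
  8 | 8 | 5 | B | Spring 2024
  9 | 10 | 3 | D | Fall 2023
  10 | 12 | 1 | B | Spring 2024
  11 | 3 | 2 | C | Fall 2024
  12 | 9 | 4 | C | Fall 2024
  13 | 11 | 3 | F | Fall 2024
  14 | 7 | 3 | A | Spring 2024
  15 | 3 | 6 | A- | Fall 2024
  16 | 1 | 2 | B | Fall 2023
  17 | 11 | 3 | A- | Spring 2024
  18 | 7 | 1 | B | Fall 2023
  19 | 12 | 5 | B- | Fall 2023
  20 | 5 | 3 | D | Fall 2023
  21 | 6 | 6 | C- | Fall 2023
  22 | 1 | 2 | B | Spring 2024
SELECT p.name, COUNT(DISTINCT c.course_id) AS distinct_course_count FROM enrollments c JOIN students p ON c.student_id = p.id GROUP BY p.id, p.name HAVING COUNT(*) >= 3

Execution result:
name | distinct_course_count
Olivia Jones | 3
David Smith | 2
Frank Wilson | 2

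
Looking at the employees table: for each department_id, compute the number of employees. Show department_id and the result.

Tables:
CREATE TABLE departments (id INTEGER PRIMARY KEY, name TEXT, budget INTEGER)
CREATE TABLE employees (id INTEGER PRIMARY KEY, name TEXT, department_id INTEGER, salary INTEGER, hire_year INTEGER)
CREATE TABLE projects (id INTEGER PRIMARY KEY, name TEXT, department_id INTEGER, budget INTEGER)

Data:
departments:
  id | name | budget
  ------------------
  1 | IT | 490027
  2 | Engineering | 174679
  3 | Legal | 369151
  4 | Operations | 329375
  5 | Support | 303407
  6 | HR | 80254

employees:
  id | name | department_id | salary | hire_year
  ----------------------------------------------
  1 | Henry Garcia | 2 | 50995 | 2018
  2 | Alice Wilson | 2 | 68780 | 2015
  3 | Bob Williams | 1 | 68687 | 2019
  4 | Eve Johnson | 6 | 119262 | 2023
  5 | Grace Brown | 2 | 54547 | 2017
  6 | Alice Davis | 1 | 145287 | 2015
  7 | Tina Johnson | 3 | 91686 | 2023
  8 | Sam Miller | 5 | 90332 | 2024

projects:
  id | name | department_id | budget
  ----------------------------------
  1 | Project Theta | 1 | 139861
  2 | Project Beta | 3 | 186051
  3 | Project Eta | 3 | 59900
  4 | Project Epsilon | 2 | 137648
SELECT department_id, COUNT(*) AS n FROM employees GROUP BY department_id

Execution result:
department_id | n
1 | 2
2 | 3
3 | 1
5 | 1
6 | 1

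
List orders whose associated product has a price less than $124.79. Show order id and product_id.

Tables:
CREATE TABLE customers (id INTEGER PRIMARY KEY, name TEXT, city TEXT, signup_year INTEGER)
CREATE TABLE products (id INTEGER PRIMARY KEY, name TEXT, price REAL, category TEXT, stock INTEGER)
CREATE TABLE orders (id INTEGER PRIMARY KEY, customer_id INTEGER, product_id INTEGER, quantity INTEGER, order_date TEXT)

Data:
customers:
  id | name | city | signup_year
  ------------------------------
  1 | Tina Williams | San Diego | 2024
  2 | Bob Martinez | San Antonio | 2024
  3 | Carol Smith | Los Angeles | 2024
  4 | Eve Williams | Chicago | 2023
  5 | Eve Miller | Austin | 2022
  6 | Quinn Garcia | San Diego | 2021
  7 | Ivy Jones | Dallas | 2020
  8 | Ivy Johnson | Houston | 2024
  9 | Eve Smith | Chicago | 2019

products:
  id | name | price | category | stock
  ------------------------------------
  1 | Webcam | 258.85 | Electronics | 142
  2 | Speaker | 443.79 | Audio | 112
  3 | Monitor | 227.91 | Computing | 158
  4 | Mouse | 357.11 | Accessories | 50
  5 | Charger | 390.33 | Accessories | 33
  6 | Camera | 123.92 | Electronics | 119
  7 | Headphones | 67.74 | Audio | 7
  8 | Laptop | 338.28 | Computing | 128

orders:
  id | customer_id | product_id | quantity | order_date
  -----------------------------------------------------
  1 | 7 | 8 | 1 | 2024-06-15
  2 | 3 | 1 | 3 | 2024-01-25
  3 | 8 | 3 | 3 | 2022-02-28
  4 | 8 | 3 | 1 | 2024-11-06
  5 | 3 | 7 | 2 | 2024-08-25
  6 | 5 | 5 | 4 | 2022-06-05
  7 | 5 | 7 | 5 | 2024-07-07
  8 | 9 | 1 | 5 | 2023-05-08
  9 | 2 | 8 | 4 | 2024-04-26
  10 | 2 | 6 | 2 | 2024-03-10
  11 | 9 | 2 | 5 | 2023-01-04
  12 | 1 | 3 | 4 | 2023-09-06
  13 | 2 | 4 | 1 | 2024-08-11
SELECT id, product_id FROM orders WHERE product_id IN (SELECT id FROM products WHERE price < 124.79)

Execution result:
id | product_id
5 | 7
7 | 7
10 | 6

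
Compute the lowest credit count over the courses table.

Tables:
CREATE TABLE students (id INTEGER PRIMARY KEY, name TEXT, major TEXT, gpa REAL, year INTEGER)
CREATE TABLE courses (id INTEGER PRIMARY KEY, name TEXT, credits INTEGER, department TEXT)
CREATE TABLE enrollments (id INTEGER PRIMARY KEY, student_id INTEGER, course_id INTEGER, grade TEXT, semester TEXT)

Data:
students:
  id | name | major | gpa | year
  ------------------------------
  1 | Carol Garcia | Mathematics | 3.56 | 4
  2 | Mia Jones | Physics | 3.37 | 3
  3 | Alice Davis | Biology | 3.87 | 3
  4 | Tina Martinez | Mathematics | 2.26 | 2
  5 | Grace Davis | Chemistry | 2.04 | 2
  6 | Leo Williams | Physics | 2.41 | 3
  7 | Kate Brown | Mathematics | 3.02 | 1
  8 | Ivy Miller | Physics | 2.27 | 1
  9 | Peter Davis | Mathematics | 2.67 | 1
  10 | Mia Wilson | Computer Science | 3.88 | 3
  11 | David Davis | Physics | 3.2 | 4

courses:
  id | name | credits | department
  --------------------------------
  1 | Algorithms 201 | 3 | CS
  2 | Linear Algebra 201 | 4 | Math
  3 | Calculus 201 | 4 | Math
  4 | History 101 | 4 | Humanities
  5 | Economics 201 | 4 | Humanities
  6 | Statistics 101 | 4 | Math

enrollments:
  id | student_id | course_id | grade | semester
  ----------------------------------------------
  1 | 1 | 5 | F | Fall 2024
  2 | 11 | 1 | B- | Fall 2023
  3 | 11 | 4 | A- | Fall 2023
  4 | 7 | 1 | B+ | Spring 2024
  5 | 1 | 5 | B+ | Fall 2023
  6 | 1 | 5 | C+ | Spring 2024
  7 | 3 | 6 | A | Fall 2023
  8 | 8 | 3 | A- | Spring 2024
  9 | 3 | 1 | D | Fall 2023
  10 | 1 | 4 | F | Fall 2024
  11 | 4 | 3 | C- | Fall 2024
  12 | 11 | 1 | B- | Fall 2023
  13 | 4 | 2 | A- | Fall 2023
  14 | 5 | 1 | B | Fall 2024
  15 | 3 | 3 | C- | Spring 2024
SELECT MIN(credits) FROM courses

Execution result:
3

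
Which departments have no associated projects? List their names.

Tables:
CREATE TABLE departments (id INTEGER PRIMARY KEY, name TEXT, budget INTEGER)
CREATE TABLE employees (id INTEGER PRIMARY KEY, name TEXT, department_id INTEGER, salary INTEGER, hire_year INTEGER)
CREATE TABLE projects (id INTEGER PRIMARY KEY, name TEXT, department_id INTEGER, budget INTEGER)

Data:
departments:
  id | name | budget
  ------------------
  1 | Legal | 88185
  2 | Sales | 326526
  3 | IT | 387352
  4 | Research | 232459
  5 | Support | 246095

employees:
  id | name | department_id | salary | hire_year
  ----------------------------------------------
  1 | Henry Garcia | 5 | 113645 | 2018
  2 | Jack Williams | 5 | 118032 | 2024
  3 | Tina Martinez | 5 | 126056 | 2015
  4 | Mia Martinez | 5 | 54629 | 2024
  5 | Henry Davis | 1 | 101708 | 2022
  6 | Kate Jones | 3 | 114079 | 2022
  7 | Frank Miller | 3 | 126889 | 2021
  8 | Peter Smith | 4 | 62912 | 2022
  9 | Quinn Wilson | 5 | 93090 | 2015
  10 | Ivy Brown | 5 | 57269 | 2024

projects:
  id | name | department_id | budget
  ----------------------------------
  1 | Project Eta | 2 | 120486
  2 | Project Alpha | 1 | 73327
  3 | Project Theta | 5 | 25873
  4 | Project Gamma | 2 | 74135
SELECT p.name FROM departments p LEFT JOIN projects c ON c.department_id = p.id WHERE c.id IS NULL

Execution result:
name
IT
Research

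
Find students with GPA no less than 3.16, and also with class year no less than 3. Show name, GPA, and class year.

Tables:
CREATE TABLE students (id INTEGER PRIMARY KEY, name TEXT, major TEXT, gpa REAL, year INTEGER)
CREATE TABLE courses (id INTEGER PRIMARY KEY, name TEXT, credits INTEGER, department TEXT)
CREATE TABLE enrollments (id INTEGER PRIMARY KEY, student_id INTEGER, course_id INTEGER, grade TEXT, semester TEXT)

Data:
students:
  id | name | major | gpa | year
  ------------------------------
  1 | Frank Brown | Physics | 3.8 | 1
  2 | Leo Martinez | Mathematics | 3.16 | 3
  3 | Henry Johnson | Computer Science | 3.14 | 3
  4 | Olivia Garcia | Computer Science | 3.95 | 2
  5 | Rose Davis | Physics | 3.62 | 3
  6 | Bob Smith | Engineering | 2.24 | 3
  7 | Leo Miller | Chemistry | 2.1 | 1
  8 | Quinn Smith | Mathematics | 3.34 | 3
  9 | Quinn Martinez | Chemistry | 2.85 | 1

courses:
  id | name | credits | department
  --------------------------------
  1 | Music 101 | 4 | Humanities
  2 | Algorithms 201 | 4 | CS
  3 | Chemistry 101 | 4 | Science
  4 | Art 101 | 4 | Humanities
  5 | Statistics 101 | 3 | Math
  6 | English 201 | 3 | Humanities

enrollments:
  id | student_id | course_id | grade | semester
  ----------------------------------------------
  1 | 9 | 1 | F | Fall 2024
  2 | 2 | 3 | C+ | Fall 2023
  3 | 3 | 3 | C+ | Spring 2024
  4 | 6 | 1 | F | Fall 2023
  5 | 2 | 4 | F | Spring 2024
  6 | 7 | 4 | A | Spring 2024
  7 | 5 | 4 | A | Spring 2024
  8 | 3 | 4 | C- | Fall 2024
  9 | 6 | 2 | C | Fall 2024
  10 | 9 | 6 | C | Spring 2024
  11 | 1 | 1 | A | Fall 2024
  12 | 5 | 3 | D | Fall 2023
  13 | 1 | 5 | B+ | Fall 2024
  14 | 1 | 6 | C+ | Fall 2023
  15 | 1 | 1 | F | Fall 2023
SELECT name, gpa, year FROM students WHERE gpa >= 3.16 AND year >= 3

Execution result:
name | gpa | year
Leo Martinez | 3.16 | 3
Rose Davis | 3.62 | 3
Quinn Smith | 3.34 | 3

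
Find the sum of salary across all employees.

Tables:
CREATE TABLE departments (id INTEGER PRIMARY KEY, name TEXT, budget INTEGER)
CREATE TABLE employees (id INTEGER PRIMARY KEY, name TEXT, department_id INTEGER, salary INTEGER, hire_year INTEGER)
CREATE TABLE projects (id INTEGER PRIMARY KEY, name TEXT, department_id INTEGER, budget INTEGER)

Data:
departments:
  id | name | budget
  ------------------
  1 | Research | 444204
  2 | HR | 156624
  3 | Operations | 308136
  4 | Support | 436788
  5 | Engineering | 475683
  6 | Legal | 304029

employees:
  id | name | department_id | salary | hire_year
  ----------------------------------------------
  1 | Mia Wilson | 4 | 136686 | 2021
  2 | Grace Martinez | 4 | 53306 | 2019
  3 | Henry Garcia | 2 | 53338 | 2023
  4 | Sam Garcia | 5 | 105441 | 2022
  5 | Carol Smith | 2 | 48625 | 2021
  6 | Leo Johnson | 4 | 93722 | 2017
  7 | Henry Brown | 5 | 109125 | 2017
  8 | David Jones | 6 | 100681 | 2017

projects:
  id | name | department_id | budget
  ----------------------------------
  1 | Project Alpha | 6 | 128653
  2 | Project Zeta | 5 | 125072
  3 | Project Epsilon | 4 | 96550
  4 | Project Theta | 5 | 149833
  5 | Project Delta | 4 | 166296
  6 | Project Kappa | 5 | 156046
SELECT SUM(salary) FROM employees

Execution result:
700924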